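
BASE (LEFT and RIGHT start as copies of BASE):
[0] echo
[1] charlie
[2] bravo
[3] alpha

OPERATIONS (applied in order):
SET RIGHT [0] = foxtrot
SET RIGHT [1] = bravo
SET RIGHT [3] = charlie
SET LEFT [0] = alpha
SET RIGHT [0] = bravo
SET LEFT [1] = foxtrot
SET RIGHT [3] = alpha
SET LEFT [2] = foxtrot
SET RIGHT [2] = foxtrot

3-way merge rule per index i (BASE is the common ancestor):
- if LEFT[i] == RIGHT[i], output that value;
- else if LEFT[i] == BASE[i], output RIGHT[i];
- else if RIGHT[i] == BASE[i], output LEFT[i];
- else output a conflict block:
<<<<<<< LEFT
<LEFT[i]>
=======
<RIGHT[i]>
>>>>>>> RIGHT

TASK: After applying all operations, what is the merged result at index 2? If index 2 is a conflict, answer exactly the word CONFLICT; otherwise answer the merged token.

Final LEFT:  [alpha, foxtrot, foxtrot, alpha]
Final RIGHT: [bravo, bravo, foxtrot, alpha]
i=0: BASE=echo L=alpha R=bravo all differ -> CONFLICT
i=1: BASE=charlie L=foxtrot R=bravo all differ -> CONFLICT
i=2: L=foxtrot R=foxtrot -> agree -> foxtrot
i=3: L=alpha R=alpha -> agree -> alpha
Index 2 -> foxtrot

Answer: foxtrot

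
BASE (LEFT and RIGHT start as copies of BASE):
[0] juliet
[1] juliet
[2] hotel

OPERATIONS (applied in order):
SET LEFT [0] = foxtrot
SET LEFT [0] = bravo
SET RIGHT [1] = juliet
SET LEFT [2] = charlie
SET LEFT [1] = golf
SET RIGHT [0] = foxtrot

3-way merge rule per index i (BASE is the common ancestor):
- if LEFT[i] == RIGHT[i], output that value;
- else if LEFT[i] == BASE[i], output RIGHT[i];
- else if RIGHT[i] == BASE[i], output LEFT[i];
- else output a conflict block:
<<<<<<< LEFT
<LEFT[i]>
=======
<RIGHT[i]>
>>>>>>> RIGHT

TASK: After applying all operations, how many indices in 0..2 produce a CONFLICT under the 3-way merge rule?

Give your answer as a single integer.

Answer: 1

Derivation:
Final LEFT:  [bravo, golf, charlie]
Final RIGHT: [foxtrot, juliet, hotel]
i=0: BASE=juliet L=bravo R=foxtrot all differ -> CONFLICT
i=1: L=golf, R=juliet=BASE -> take LEFT -> golf
i=2: L=charlie, R=hotel=BASE -> take LEFT -> charlie
Conflict count: 1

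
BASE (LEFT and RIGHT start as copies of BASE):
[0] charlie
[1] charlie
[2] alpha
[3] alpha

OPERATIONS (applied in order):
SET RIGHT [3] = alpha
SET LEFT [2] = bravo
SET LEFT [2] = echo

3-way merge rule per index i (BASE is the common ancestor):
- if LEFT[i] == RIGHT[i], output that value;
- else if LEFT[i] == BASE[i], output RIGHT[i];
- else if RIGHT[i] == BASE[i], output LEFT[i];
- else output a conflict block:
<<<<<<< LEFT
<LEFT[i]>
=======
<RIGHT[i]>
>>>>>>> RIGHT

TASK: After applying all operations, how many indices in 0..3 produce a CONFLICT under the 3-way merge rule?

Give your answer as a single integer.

Final LEFT:  [charlie, charlie, echo, alpha]
Final RIGHT: [charlie, charlie, alpha, alpha]
i=0: L=charlie R=charlie -> agree -> charlie
i=1: L=charlie R=charlie -> agree -> charlie
i=2: L=echo, R=alpha=BASE -> take LEFT -> echo
i=3: L=alpha R=alpha -> agree -> alpha
Conflict count: 0

Answer: 0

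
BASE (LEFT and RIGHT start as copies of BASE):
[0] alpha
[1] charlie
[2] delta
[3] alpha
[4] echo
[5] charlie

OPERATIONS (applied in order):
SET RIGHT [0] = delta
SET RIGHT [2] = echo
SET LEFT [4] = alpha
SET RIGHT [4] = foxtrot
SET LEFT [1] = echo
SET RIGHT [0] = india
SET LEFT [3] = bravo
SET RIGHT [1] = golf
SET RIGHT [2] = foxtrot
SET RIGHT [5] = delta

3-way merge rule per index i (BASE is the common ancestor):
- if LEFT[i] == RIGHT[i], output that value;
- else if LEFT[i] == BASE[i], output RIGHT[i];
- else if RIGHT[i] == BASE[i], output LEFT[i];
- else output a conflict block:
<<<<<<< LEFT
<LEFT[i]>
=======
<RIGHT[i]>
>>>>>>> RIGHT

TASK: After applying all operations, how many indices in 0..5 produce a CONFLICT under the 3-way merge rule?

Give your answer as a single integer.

Answer: 2

Derivation:
Final LEFT:  [alpha, echo, delta, bravo, alpha, charlie]
Final RIGHT: [india, golf, foxtrot, alpha, foxtrot, delta]
i=0: L=alpha=BASE, R=india -> take RIGHT -> india
i=1: BASE=charlie L=echo R=golf all differ -> CONFLICT
i=2: L=delta=BASE, R=foxtrot -> take RIGHT -> foxtrot
i=3: L=bravo, R=alpha=BASE -> take LEFT -> bravo
i=4: BASE=echo L=alpha R=foxtrot all differ -> CONFLICT
i=5: L=charlie=BASE, R=delta -> take RIGHT -> delta
Conflict count: 2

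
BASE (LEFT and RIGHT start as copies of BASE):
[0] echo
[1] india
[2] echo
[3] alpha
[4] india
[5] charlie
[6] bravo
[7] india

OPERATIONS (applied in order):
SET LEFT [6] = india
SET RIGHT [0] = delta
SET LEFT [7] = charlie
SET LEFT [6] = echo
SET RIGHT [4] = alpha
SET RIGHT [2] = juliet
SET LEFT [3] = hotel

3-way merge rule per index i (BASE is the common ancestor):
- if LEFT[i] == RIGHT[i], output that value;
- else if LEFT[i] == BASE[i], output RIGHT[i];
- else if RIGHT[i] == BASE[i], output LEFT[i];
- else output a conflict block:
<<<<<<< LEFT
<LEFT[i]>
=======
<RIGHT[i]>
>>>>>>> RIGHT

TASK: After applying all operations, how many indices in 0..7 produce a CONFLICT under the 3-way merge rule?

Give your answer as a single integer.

Answer: 0

Derivation:
Final LEFT:  [echo, india, echo, hotel, india, charlie, echo, charlie]
Final RIGHT: [delta, india, juliet, alpha, alpha, charlie, bravo, india]
i=0: L=echo=BASE, R=delta -> take RIGHT -> delta
i=1: L=india R=india -> agree -> india
i=2: L=echo=BASE, R=juliet -> take RIGHT -> juliet
i=3: L=hotel, R=alpha=BASE -> take LEFT -> hotel
i=4: L=india=BASE, R=alpha -> take RIGHT -> alpha
i=5: L=charlie R=charlie -> agree -> charlie
i=6: L=echo, R=bravo=BASE -> take LEFT -> echo
i=7: L=charlie, R=india=BASE -> take LEFT -> charlie
Conflict count: 0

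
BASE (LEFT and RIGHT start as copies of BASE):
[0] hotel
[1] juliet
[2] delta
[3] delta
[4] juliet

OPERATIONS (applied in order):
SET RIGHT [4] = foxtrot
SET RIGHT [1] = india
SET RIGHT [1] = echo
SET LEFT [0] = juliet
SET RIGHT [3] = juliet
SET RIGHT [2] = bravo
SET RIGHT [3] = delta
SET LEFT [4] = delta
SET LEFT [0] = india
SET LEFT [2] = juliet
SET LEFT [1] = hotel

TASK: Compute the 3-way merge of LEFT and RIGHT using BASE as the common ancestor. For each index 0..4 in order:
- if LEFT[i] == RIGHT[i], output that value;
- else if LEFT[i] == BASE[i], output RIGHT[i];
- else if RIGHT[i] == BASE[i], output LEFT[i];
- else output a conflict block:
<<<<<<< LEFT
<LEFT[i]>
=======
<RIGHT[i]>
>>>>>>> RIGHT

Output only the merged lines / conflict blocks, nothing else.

Final LEFT:  [india, hotel, juliet, delta, delta]
Final RIGHT: [hotel, echo, bravo, delta, foxtrot]
i=0: L=india, R=hotel=BASE -> take LEFT -> india
i=1: BASE=juliet L=hotel R=echo all differ -> CONFLICT
i=2: BASE=delta L=juliet R=bravo all differ -> CONFLICT
i=3: L=delta R=delta -> agree -> delta
i=4: BASE=juliet L=delta R=foxtrot all differ -> CONFLICT

Answer: india
<<<<<<< LEFT
hotel
=======
echo
>>>>>>> RIGHT
<<<<<<< LEFT
juliet
=======
bravo
>>>>>>> RIGHT
delta
<<<<<<< LEFT
delta
=======
foxtrot
>>>>>>> RIGHT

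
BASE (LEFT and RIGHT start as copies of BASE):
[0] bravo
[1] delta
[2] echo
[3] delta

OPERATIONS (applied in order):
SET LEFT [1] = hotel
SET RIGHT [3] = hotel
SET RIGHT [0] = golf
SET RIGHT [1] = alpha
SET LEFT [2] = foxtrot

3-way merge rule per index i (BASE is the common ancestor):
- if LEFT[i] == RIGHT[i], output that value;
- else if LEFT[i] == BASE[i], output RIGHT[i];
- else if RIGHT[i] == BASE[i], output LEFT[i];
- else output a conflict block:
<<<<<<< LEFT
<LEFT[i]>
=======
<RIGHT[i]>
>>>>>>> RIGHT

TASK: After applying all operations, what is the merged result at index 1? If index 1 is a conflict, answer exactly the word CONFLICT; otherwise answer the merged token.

Answer: CONFLICT

Derivation:
Final LEFT:  [bravo, hotel, foxtrot, delta]
Final RIGHT: [golf, alpha, echo, hotel]
i=0: L=bravo=BASE, R=golf -> take RIGHT -> golf
i=1: BASE=delta L=hotel R=alpha all differ -> CONFLICT
i=2: L=foxtrot, R=echo=BASE -> take LEFT -> foxtrot
i=3: L=delta=BASE, R=hotel -> take RIGHT -> hotel
Index 1 -> CONFLICT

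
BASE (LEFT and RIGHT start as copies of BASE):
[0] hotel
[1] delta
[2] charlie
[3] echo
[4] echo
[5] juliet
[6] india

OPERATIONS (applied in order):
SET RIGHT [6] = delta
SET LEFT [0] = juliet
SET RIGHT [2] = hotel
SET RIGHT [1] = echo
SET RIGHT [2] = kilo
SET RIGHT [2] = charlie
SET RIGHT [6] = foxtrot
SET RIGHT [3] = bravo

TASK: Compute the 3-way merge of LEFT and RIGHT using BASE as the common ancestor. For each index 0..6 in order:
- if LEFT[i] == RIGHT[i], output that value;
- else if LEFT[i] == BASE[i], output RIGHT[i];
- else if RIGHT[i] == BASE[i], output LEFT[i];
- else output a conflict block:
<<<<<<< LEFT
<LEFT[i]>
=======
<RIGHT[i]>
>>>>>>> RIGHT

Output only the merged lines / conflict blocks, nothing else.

Answer: juliet
echo
charlie
bravo
echo
juliet
foxtrot

Derivation:
Final LEFT:  [juliet, delta, charlie, echo, echo, juliet, india]
Final RIGHT: [hotel, echo, charlie, bravo, echo, juliet, foxtrot]
i=0: L=juliet, R=hotel=BASE -> take LEFT -> juliet
i=1: L=delta=BASE, R=echo -> take RIGHT -> echo
i=2: L=charlie R=charlie -> agree -> charlie
i=3: L=echo=BASE, R=bravo -> take RIGHT -> bravo
i=4: L=echo R=echo -> agree -> echo
i=5: L=juliet R=juliet -> agree -> juliet
i=6: L=india=BASE, R=foxtrot -> take RIGHT -> foxtrot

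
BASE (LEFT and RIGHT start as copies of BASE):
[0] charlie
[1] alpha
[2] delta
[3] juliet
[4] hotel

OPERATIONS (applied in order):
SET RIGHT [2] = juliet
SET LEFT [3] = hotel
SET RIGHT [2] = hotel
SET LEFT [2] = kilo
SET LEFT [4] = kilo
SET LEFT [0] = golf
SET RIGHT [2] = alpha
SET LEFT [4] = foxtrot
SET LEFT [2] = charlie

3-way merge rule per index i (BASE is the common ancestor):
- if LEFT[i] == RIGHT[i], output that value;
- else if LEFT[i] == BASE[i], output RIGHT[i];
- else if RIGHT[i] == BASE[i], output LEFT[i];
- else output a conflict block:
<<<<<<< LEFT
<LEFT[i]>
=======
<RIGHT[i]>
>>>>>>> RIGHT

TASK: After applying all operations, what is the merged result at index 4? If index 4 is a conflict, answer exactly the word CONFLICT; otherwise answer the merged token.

Final LEFT:  [golf, alpha, charlie, hotel, foxtrot]
Final RIGHT: [charlie, alpha, alpha, juliet, hotel]
i=0: L=golf, R=charlie=BASE -> take LEFT -> golf
i=1: L=alpha R=alpha -> agree -> alpha
i=2: BASE=delta L=charlie R=alpha all differ -> CONFLICT
i=3: L=hotel, R=juliet=BASE -> take LEFT -> hotel
i=4: L=foxtrot, R=hotel=BASE -> take LEFT -> foxtrot
Index 4 -> foxtrot

Answer: foxtrot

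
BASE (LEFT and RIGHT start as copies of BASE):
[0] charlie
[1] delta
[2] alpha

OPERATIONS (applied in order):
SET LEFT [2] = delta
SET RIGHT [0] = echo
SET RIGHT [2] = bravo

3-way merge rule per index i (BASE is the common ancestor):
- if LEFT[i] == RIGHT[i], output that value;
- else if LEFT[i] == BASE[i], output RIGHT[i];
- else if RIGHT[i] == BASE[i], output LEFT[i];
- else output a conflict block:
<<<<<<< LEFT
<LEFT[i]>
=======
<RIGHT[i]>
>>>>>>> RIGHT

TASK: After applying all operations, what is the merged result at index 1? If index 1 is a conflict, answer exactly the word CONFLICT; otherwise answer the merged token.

Final LEFT:  [charlie, delta, delta]
Final RIGHT: [echo, delta, bravo]
i=0: L=charlie=BASE, R=echo -> take RIGHT -> echo
i=1: L=delta R=delta -> agree -> delta
i=2: BASE=alpha L=delta R=bravo all differ -> CONFLICT
Index 1 -> delta

Answer: delta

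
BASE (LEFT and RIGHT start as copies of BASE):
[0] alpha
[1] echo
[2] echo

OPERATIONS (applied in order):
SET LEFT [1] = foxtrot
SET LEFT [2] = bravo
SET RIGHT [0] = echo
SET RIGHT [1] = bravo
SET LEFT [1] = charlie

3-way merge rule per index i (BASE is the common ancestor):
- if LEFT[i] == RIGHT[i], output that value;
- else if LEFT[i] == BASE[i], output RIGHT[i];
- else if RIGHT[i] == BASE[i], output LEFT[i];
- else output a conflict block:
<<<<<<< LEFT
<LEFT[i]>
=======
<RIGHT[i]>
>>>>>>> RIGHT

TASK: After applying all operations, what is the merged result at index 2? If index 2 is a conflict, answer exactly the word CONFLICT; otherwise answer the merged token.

Answer: bravo

Derivation:
Final LEFT:  [alpha, charlie, bravo]
Final RIGHT: [echo, bravo, echo]
i=0: L=alpha=BASE, R=echo -> take RIGHT -> echo
i=1: BASE=echo L=charlie R=bravo all differ -> CONFLICT
i=2: L=bravo, R=echo=BASE -> take LEFT -> bravo
Index 2 -> bravo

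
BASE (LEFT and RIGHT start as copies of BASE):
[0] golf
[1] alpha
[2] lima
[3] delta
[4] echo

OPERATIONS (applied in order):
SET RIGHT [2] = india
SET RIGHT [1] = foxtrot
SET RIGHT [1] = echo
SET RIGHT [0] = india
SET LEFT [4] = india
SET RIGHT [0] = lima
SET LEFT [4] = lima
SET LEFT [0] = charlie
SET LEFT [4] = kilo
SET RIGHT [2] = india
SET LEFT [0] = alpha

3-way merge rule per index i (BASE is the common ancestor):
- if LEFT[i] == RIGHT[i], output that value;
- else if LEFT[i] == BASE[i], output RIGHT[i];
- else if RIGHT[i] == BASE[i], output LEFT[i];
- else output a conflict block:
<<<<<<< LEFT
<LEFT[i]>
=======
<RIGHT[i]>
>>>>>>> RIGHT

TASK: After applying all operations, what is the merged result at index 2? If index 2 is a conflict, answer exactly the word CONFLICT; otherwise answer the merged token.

Answer: india

Derivation:
Final LEFT:  [alpha, alpha, lima, delta, kilo]
Final RIGHT: [lima, echo, india, delta, echo]
i=0: BASE=golf L=alpha R=lima all differ -> CONFLICT
i=1: L=alpha=BASE, R=echo -> take RIGHT -> echo
i=2: L=lima=BASE, R=india -> take RIGHT -> india
i=3: L=delta R=delta -> agree -> delta
i=4: L=kilo, R=echo=BASE -> take LEFT -> kilo
Index 2 -> india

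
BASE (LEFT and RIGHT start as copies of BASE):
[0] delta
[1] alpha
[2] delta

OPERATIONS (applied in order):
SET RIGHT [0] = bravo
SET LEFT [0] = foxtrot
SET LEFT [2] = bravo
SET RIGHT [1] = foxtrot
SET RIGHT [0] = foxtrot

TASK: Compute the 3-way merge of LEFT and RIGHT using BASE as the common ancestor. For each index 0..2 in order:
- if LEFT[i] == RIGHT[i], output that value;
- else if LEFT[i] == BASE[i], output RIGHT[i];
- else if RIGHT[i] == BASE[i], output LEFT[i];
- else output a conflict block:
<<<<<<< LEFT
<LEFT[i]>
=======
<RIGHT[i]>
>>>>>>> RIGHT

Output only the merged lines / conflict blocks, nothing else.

Answer: foxtrot
foxtrot
bravo

Derivation:
Final LEFT:  [foxtrot, alpha, bravo]
Final RIGHT: [foxtrot, foxtrot, delta]
i=0: L=foxtrot R=foxtrot -> agree -> foxtrot
i=1: L=alpha=BASE, R=foxtrot -> take RIGHT -> foxtrot
i=2: L=bravo, R=delta=BASE -> take LEFT -> bravo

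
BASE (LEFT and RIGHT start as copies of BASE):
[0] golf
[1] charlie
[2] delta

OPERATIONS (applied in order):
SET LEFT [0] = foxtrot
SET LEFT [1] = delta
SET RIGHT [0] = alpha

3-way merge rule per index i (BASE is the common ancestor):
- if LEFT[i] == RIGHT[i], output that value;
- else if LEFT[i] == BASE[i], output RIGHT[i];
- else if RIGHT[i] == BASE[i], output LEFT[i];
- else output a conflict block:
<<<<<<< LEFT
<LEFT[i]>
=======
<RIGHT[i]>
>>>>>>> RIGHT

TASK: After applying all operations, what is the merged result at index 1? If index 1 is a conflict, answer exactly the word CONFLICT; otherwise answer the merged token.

Answer: delta

Derivation:
Final LEFT:  [foxtrot, delta, delta]
Final RIGHT: [alpha, charlie, delta]
i=0: BASE=golf L=foxtrot R=alpha all differ -> CONFLICT
i=1: L=delta, R=charlie=BASE -> take LEFT -> delta
i=2: L=delta R=delta -> agree -> delta
Index 1 -> delta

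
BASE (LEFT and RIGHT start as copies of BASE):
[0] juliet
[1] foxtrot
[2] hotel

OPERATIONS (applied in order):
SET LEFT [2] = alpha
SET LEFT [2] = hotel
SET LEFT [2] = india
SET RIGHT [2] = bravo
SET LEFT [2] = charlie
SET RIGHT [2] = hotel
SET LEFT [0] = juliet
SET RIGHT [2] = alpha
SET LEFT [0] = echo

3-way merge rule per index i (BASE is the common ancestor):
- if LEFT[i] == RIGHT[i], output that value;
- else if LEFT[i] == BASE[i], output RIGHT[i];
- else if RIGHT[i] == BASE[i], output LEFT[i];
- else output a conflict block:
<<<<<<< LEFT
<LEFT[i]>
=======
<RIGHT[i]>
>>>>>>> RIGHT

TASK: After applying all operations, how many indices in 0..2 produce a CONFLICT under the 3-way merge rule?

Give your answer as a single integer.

Final LEFT:  [echo, foxtrot, charlie]
Final RIGHT: [juliet, foxtrot, alpha]
i=0: L=echo, R=juliet=BASE -> take LEFT -> echo
i=1: L=foxtrot R=foxtrot -> agree -> foxtrot
i=2: BASE=hotel L=charlie R=alpha all differ -> CONFLICT
Conflict count: 1

Answer: 1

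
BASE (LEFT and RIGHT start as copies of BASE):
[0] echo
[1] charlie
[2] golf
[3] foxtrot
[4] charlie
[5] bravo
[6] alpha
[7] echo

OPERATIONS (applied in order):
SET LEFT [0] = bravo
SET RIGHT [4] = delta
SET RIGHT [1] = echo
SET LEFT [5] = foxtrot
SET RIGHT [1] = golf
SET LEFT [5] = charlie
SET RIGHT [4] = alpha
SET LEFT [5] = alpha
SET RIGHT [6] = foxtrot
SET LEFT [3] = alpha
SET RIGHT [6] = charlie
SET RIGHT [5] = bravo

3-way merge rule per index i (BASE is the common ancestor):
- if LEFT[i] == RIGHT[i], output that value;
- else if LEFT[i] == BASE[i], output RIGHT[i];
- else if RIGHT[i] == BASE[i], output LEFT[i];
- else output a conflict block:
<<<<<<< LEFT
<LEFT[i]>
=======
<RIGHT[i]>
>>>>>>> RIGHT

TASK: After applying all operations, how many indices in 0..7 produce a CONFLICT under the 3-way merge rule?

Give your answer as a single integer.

Final LEFT:  [bravo, charlie, golf, alpha, charlie, alpha, alpha, echo]
Final RIGHT: [echo, golf, golf, foxtrot, alpha, bravo, charlie, echo]
i=0: L=bravo, R=echo=BASE -> take LEFT -> bravo
i=1: L=charlie=BASE, R=golf -> take RIGHT -> golf
i=2: L=golf R=golf -> agree -> golf
i=3: L=alpha, R=foxtrot=BASE -> take LEFT -> alpha
i=4: L=charlie=BASE, R=alpha -> take RIGHT -> alpha
i=5: L=alpha, R=bravo=BASE -> take LEFT -> alpha
i=6: L=alpha=BASE, R=charlie -> take RIGHT -> charlie
i=7: L=echo R=echo -> agree -> echo
Conflict count: 0

Answer: 0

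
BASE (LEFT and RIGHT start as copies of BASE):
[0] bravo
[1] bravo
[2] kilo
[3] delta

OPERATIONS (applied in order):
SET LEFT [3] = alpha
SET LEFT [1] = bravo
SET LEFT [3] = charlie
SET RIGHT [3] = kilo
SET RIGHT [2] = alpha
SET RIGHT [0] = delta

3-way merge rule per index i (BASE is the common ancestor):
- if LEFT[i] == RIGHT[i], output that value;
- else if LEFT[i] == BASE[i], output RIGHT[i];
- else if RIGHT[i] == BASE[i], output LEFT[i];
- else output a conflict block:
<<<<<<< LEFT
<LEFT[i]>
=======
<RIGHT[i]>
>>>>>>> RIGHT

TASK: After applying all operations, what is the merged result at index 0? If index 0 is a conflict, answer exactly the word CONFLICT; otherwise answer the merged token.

Answer: delta

Derivation:
Final LEFT:  [bravo, bravo, kilo, charlie]
Final RIGHT: [delta, bravo, alpha, kilo]
i=0: L=bravo=BASE, R=delta -> take RIGHT -> delta
i=1: L=bravo R=bravo -> agree -> bravo
i=2: L=kilo=BASE, R=alpha -> take RIGHT -> alpha
i=3: BASE=delta L=charlie R=kilo all differ -> CONFLICT
Index 0 -> delta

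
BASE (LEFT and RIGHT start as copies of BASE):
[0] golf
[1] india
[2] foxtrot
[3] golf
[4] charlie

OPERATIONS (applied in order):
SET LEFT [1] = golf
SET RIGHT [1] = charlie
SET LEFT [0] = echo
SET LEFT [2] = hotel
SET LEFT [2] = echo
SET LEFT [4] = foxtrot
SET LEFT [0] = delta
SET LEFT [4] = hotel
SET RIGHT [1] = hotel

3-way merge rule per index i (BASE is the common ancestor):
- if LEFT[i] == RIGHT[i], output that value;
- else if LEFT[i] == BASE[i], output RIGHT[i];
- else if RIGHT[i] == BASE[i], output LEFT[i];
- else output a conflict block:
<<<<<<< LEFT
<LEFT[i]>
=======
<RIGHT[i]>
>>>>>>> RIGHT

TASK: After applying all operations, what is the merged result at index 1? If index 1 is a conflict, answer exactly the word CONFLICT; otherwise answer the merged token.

Answer: CONFLICT

Derivation:
Final LEFT:  [delta, golf, echo, golf, hotel]
Final RIGHT: [golf, hotel, foxtrot, golf, charlie]
i=0: L=delta, R=golf=BASE -> take LEFT -> delta
i=1: BASE=india L=golf R=hotel all differ -> CONFLICT
i=2: L=echo, R=foxtrot=BASE -> take LEFT -> echo
i=3: L=golf R=golf -> agree -> golf
i=4: L=hotel, R=charlie=BASE -> take LEFT -> hotel
Index 1 -> CONFLICT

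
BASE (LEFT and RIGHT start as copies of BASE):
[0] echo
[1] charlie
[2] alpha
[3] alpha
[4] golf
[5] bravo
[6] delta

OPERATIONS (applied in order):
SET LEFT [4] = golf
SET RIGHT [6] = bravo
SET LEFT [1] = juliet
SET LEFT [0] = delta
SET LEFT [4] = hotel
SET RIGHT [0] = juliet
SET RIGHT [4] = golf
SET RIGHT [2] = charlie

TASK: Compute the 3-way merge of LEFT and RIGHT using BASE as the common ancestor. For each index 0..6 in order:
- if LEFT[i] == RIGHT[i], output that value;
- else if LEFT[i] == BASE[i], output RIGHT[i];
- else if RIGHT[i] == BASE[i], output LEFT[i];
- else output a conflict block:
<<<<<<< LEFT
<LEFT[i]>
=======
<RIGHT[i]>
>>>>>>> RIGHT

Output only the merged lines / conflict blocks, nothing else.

Answer: <<<<<<< LEFT
delta
=======
juliet
>>>>>>> RIGHT
juliet
charlie
alpha
hotel
bravo
bravo

Derivation:
Final LEFT:  [delta, juliet, alpha, alpha, hotel, bravo, delta]
Final RIGHT: [juliet, charlie, charlie, alpha, golf, bravo, bravo]
i=0: BASE=echo L=delta R=juliet all differ -> CONFLICT
i=1: L=juliet, R=charlie=BASE -> take LEFT -> juliet
i=2: L=alpha=BASE, R=charlie -> take RIGHT -> charlie
i=3: L=alpha R=alpha -> agree -> alpha
i=4: L=hotel, R=golf=BASE -> take LEFT -> hotel
i=5: L=bravo R=bravo -> agree -> bravo
i=6: L=delta=BASE, R=bravo -> take RIGHT -> bravo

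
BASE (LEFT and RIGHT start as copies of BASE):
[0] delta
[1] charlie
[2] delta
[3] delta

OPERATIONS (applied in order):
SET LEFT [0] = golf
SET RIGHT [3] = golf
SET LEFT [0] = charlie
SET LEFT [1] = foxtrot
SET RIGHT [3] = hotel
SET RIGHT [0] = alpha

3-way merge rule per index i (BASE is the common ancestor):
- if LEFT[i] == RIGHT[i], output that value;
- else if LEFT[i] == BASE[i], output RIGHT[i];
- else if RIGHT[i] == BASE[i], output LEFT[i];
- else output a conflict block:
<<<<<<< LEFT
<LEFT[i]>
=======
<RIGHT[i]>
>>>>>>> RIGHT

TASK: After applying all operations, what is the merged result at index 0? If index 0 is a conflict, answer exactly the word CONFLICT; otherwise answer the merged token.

Answer: CONFLICT

Derivation:
Final LEFT:  [charlie, foxtrot, delta, delta]
Final RIGHT: [alpha, charlie, delta, hotel]
i=0: BASE=delta L=charlie R=alpha all differ -> CONFLICT
i=1: L=foxtrot, R=charlie=BASE -> take LEFT -> foxtrot
i=2: L=delta R=delta -> agree -> delta
i=3: L=delta=BASE, R=hotel -> take RIGHT -> hotel
Index 0 -> CONFLICT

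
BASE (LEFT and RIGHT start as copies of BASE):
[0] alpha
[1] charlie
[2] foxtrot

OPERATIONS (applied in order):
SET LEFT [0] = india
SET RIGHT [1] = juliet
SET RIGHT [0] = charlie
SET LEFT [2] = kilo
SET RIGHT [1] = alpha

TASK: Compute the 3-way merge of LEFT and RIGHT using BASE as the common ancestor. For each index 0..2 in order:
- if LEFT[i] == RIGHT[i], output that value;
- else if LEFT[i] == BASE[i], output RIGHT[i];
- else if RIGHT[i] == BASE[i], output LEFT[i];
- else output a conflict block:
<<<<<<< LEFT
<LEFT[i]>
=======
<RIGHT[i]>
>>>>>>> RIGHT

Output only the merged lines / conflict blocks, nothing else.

Final LEFT:  [india, charlie, kilo]
Final RIGHT: [charlie, alpha, foxtrot]
i=0: BASE=alpha L=india R=charlie all differ -> CONFLICT
i=1: L=charlie=BASE, R=alpha -> take RIGHT -> alpha
i=2: L=kilo, R=foxtrot=BASE -> take LEFT -> kilo

Answer: <<<<<<< LEFT
india
=======
charlie
>>>>>>> RIGHT
alpha
kilo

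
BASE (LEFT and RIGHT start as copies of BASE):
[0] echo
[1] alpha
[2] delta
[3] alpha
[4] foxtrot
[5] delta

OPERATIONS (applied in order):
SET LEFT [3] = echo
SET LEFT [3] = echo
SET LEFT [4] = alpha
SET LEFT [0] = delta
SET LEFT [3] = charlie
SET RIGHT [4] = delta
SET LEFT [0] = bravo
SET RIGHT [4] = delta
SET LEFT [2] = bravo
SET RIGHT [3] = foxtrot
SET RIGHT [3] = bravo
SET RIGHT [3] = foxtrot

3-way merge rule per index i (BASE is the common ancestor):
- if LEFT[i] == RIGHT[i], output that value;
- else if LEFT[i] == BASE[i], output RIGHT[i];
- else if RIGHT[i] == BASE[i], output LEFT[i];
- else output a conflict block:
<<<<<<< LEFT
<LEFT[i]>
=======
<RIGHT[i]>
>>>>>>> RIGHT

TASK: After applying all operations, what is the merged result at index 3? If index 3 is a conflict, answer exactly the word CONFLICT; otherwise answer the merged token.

Answer: CONFLICT

Derivation:
Final LEFT:  [bravo, alpha, bravo, charlie, alpha, delta]
Final RIGHT: [echo, alpha, delta, foxtrot, delta, delta]
i=0: L=bravo, R=echo=BASE -> take LEFT -> bravo
i=1: L=alpha R=alpha -> agree -> alpha
i=2: L=bravo, R=delta=BASE -> take LEFT -> bravo
i=3: BASE=alpha L=charlie R=foxtrot all differ -> CONFLICT
i=4: BASE=foxtrot L=alpha R=delta all differ -> CONFLICT
i=5: L=delta R=delta -> agree -> delta
Index 3 -> CONFLICT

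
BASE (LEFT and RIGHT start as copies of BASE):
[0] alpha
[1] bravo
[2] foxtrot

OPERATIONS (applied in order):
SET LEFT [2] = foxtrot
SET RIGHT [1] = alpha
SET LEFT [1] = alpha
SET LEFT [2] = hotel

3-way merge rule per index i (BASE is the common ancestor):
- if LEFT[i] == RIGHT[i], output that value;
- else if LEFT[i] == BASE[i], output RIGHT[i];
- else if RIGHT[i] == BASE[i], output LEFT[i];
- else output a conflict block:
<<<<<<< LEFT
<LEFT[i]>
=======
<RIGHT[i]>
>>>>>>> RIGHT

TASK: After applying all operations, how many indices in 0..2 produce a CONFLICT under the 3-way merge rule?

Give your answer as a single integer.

Final LEFT:  [alpha, alpha, hotel]
Final RIGHT: [alpha, alpha, foxtrot]
i=0: L=alpha R=alpha -> agree -> alpha
i=1: L=alpha R=alpha -> agree -> alpha
i=2: L=hotel, R=foxtrot=BASE -> take LEFT -> hotel
Conflict count: 0

Answer: 0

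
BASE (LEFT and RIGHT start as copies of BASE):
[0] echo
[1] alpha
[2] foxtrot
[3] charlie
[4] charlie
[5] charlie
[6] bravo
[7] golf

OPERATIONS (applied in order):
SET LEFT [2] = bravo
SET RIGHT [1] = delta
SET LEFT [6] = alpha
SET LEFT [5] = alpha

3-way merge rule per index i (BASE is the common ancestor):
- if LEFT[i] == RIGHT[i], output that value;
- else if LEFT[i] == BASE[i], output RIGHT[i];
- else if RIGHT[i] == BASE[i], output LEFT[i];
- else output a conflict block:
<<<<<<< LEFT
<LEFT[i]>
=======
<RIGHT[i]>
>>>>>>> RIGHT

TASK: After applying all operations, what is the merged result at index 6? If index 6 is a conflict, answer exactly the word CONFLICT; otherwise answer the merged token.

Final LEFT:  [echo, alpha, bravo, charlie, charlie, alpha, alpha, golf]
Final RIGHT: [echo, delta, foxtrot, charlie, charlie, charlie, bravo, golf]
i=0: L=echo R=echo -> agree -> echo
i=1: L=alpha=BASE, R=delta -> take RIGHT -> delta
i=2: L=bravo, R=foxtrot=BASE -> take LEFT -> bravo
i=3: L=charlie R=charlie -> agree -> charlie
i=4: L=charlie R=charlie -> agree -> charlie
i=5: L=alpha, R=charlie=BASE -> take LEFT -> alpha
i=6: L=alpha, R=bravo=BASE -> take LEFT -> alpha
i=7: L=golf R=golf -> agree -> golf
Index 6 -> alpha

Answer: alpha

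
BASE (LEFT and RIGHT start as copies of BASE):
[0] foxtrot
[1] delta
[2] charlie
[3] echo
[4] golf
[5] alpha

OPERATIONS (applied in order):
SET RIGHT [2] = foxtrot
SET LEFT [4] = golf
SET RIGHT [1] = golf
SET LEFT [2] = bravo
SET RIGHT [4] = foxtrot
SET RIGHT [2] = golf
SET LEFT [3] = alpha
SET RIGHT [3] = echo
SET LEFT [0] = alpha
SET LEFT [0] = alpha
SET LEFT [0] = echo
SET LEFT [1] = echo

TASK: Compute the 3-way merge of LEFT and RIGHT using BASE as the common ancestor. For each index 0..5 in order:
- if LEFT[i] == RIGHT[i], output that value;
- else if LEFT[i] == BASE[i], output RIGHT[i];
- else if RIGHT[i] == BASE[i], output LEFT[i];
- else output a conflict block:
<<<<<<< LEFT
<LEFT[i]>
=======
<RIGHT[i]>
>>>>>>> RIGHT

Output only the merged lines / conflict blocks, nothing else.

Answer: echo
<<<<<<< LEFT
echo
=======
golf
>>>>>>> RIGHT
<<<<<<< LEFT
bravo
=======
golf
>>>>>>> RIGHT
alpha
foxtrot
alpha

Derivation:
Final LEFT:  [echo, echo, bravo, alpha, golf, alpha]
Final RIGHT: [foxtrot, golf, golf, echo, foxtrot, alpha]
i=0: L=echo, R=foxtrot=BASE -> take LEFT -> echo
i=1: BASE=delta L=echo R=golf all differ -> CONFLICT
i=2: BASE=charlie L=bravo R=golf all differ -> CONFLICT
i=3: L=alpha, R=echo=BASE -> take LEFT -> alpha
i=4: L=golf=BASE, R=foxtrot -> take RIGHT -> foxtrot
i=5: L=alpha R=alpha -> agree -> alpha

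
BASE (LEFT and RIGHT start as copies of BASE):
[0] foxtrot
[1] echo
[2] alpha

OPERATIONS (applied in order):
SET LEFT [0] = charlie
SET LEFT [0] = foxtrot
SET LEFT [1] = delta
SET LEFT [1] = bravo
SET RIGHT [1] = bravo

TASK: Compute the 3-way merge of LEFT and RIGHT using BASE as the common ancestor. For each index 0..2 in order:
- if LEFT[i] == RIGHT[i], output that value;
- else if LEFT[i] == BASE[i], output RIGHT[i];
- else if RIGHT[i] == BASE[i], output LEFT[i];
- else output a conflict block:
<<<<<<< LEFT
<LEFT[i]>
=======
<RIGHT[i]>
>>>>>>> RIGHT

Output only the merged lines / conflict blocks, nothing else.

Final LEFT:  [foxtrot, bravo, alpha]
Final RIGHT: [foxtrot, bravo, alpha]
i=0: L=foxtrot R=foxtrot -> agree -> foxtrot
i=1: L=bravo R=bravo -> agree -> bravo
i=2: L=alpha R=alpha -> agree -> alpha

Answer: foxtrot
bravo
alpha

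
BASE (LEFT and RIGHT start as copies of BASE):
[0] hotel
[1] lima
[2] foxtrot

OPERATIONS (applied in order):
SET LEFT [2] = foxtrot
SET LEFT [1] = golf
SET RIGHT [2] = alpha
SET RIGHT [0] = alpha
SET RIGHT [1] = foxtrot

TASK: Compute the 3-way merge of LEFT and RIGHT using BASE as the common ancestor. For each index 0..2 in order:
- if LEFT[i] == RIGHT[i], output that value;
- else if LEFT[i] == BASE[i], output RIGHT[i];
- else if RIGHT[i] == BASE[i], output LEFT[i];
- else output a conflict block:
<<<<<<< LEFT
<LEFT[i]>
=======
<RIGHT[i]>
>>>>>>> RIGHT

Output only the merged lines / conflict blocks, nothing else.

Answer: alpha
<<<<<<< LEFT
golf
=======
foxtrot
>>>>>>> RIGHT
alpha

Derivation:
Final LEFT:  [hotel, golf, foxtrot]
Final RIGHT: [alpha, foxtrot, alpha]
i=0: L=hotel=BASE, R=alpha -> take RIGHT -> alpha
i=1: BASE=lima L=golf R=foxtrot all differ -> CONFLICT
i=2: L=foxtrot=BASE, R=alpha -> take RIGHT -> alpha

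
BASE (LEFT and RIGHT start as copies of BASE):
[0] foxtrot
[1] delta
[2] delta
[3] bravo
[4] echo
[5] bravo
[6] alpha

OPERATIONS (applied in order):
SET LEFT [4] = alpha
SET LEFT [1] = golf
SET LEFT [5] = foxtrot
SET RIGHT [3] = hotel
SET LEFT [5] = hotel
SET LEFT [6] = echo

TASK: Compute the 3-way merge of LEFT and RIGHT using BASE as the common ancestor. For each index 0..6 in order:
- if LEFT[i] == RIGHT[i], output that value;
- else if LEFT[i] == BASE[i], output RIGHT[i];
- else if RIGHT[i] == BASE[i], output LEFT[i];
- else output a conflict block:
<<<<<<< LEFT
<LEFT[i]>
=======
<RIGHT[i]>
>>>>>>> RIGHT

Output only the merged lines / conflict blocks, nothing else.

Answer: foxtrot
golf
delta
hotel
alpha
hotel
echo

Derivation:
Final LEFT:  [foxtrot, golf, delta, bravo, alpha, hotel, echo]
Final RIGHT: [foxtrot, delta, delta, hotel, echo, bravo, alpha]
i=0: L=foxtrot R=foxtrot -> agree -> foxtrot
i=1: L=golf, R=delta=BASE -> take LEFT -> golf
i=2: L=delta R=delta -> agree -> delta
i=3: L=bravo=BASE, R=hotel -> take RIGHT -> hotel
i=4: L=alpha, R=echo=BASE -> take LEFT -> alpha
i=5: L=hotel, R=bravo=BASE -> take LEFT -> hotel
i=6: L=echo, R=alpha=BASE -> take LEFT -> echo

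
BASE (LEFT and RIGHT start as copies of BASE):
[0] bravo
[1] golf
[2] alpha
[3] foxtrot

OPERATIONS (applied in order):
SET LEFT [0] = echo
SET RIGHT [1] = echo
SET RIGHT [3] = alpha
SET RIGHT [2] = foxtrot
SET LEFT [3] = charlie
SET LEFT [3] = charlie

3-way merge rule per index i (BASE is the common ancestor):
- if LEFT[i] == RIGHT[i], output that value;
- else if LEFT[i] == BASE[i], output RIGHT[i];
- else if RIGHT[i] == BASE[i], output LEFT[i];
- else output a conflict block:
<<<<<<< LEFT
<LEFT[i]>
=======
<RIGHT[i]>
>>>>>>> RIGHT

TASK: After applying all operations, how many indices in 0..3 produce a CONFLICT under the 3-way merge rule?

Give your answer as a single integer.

Answer: 1

Derivation:
Final LEFT:  [echo, golf, alpha, charlie]
Final RIGHT: [bravo, echo, foxtrot, alpha]
i=0: L=echo, R=bravo=BASE -> take LEFT -> echo
i=1: L=golf=BASE, R=echo -> take RIGHT -> echo
i=2: L=alpha=BASE, R=foxtrot -> take RIGHT -> foxtrot
i=3: BASE=foxtrot L=charlie R=alpha all differ -> CONFLICT
Conflict count: 1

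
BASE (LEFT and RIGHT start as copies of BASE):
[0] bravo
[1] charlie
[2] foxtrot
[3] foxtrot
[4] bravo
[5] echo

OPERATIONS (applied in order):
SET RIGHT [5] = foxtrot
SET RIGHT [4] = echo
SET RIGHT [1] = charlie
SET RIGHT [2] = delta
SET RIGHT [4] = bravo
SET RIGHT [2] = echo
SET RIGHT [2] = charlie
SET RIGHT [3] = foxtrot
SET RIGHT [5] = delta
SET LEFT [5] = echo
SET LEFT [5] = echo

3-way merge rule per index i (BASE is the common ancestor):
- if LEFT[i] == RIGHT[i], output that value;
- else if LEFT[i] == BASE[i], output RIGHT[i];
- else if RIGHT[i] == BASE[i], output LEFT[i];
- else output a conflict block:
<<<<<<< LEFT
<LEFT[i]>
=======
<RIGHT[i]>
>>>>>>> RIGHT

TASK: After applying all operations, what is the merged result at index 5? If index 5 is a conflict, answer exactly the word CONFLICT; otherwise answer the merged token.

Answer: delta

Derivation:
Final LEFT:  [bravo, charlie, foxtrot, foxtrot, bravo, echo]
Final RIGHT: [bravo, charlie, charlie, foxtrot, bravo, delta]
i=0: L=bravo R=bravo -> agree -> bravo
i=1: L=charlie R=charlie -> agree -> charlie
i=2: L=foxtrot=BASE, R=charlie -> take RIGHT -> charlie
i=3: L=foxtrot R=foxtrot -> agree -> foxtrot
i=4: L=bravo R=bravo -> agree -> bravo
i=5: L=echo=BASE, R=delta -> take RIGHT -> delta
Index 5 -> delta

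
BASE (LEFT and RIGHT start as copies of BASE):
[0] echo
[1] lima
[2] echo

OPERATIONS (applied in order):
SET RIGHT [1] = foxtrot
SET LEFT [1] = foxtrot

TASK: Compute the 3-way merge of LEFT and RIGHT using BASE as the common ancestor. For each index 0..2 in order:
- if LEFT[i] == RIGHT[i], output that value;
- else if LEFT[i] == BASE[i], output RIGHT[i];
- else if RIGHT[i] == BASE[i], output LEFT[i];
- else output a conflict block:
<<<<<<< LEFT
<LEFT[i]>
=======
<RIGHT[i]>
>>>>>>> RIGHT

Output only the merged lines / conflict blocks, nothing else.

Final LEFT:  [echo, foxtrot, echo]
Final RIGHT: [echo, foxtrot, echo]
i=0: L=echo R=echo -> agree -> echo
i=1: L=foxtrot R=foxtrot -> agree -> foxtrot
i=2: L=echo R=echo -> agree -> echo

Answer: echo
foxtrot
echo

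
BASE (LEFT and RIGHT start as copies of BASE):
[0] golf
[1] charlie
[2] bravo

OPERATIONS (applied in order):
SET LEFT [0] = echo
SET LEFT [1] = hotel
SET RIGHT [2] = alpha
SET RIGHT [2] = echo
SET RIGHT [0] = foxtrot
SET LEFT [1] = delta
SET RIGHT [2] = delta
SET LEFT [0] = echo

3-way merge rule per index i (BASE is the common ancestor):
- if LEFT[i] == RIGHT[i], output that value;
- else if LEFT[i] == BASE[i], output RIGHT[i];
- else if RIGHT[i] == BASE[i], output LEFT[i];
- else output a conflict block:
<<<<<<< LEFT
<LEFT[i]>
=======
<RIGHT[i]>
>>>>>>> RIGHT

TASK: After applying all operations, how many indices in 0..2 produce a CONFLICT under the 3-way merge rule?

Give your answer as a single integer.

Final LEFT:  [echo, delta, bravo]
Final RIGHT: [foxtrot, charlie, delta]
i=0: BASE=golf L=echo R=foxtrot all differ -> CONFLICT
i=1: L=delta, R=charlie=BASE -> take LEFT -> delta
i=2: L=bravo=BASE, R=delta -> take RIGHT -> delta
Conflict count: 1

Answer: 1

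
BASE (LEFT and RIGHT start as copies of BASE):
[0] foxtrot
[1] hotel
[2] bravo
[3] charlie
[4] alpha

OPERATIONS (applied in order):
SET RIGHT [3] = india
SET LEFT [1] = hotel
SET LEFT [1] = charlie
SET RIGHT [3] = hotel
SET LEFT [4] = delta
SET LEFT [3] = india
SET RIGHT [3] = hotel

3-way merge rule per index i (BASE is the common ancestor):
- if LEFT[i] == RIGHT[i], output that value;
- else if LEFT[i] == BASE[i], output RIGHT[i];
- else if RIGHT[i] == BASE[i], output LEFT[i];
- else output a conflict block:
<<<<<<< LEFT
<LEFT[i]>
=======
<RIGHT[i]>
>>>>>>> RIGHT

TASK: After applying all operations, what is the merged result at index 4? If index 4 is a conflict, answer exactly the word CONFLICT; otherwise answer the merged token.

Answer: delta

Derivation:
Final LEFT:  [foxtrot, charlie, bravo, india, delta]
Final RIGHT: [foxtrot, hotel, bravo, hotel, alpha]
i=0: L=foxtrot R=foxtrot -> agree -> foxtrot
i=1: L=charlie, R=hotel=BASE -> take LEFT -> charlie
i=2: L=bravo R=bravo -> agree -> bravo
i=3: BASE=charlie L=india R=hotel all differ -> CONFLICT
i=4: L=delta, R=alpha=BASE -> take LEFT -> delta
Index 4 -> delta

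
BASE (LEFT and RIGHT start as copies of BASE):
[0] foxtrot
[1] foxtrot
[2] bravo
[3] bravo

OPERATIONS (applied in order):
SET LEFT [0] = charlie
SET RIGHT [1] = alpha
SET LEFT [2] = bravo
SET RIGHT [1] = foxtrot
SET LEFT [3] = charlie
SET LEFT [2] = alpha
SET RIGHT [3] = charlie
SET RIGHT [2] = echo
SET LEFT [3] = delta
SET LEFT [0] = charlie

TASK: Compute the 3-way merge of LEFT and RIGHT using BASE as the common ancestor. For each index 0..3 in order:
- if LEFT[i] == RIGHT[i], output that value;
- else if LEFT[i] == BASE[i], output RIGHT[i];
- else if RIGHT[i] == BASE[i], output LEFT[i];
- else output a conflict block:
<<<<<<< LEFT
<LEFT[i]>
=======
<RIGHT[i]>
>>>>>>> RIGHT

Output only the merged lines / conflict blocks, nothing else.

Final LEFT:  [charlie, foxtrot, alpha, delta]
Final RIGHT: [foxtrot, foxtrot, echo, charlie]
i=0: L=charlie, R=foxtrot=BASE -> take LEFT -> charlie
i=1: L=foxtrot R=foxtrot -> agree -> foxtrot
i=2: BASE=bravo L=alpha R=echo all differ -> CONFLICT
i=3: BASE=bravo L=delta R=charlie all differ -> CONFLICT

Answer: charlie
foxtrot
<<<<<<< LEFT
alpha
=======
echo
>>>>>>> RIGHT
<<<<<<< LEFT
delta
=======
charlie
>>>>>>> RIGHT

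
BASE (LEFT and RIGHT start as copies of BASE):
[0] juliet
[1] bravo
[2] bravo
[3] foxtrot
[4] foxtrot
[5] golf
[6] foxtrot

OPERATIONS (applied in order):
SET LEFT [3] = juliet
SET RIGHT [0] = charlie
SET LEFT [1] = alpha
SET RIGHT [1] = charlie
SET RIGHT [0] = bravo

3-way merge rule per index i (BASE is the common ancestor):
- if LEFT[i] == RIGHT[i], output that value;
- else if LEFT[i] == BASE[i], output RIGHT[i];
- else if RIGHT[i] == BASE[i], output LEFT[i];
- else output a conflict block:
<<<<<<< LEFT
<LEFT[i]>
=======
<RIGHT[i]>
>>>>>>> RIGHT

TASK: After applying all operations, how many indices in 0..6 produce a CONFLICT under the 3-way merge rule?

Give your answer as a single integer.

Final LEFT:  [juliet, alpha, bravo, juliet, foxtrot, golf, foxtrot]
Final RIGHT: [bravo, charlie, bravo, foxtrot, foxtrot, golf, foxtrot]
i=0: L=juliet=BASE, R=bravo -> take RIGHT -> bravo
i=1: BASE=bravo L=alpha R=charlie all differ -> CONFLICT
i=2: L=bravo R=bravo -> agree -> bravo
i=3: L=juliet, R=foxtrot=BASE -> take LEFT -> juliet
i=4: L=foxtrot R=foxtrot -> agree -> foxtrot
i=5: L=golf R=golf -> agree -> golf
i=6: L=foxtrot R=foxtrot -> agree -> foxtrot
Conflict count: 1

Answer: 1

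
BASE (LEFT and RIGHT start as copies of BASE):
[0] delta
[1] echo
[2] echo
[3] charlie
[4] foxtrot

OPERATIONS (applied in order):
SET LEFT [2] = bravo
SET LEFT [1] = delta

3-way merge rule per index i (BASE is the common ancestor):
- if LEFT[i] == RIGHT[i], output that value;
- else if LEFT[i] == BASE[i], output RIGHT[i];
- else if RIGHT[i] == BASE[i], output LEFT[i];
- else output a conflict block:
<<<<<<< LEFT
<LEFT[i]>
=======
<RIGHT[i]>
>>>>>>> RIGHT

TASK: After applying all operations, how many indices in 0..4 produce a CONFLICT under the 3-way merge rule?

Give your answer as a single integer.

Answer: 0

Derivation:
Final LEFT:  [delta, delta, bravo, charlie, foxtrot]
Final RIGHT: [delta, echo, echo, charlie, foxtrot]
i=0: L=delta R=delta -> agree -> delta
i=1: L=delta, R=echo=BASE -> take LEFT -> delta
i=2: L=bravo, R=echo=BASE -> take LEFT -> bravo
i=3: L=charlie R=charlie -> agree -> charlie
i=4: L=foxtrot R=foxtrot -> agree -> foxtrot
Conflict count: 0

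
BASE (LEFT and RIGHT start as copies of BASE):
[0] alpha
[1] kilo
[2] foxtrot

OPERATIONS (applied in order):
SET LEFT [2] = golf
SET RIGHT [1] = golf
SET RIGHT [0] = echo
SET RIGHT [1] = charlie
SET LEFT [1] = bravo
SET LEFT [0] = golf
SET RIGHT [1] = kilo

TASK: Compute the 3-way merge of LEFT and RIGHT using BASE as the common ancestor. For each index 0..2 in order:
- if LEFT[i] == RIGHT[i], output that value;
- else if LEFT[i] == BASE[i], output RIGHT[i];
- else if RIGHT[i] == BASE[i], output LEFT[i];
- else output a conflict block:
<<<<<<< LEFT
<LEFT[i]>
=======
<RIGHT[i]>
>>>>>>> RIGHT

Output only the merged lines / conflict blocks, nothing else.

Final LEFT:  [golf, bravo, golf]
Final RIGHT: [echo, kilo, foxtrot]
i=0: BASE=alpha L=golf R=echo all differ -> CONFLICT
i=1: L=bravo, R=kilo=BASE -> take LEFT -> bravo
i=2: L=golf, R=foxtrot=BASE -> take LEFT -> golf

Answer: <<<<<<< LEFT
golf
=======
echo
>>>>>>> RIGHT
bravo
golf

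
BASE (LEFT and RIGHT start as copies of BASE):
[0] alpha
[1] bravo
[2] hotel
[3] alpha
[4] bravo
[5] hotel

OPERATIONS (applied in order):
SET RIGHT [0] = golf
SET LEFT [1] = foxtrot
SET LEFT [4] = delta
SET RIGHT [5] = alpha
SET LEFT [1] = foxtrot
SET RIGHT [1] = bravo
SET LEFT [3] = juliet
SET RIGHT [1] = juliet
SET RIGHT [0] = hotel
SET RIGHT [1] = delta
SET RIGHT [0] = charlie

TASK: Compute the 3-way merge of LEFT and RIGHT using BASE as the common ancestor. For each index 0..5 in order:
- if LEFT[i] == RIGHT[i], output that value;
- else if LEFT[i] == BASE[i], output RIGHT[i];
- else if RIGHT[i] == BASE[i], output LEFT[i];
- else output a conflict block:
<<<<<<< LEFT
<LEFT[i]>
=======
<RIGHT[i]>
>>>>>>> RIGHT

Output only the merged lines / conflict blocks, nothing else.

Final LEFT:  [alpha, foxtrot, hotel, juliet, delta, hotel]
Final RIGHT: [charlie, delta, hotel, alpha, bravo, alpha]
i=0: L=alpha=BASE, R=charlie -> take RIGHT -> charlie
i=1: BASE=bravo L=foxtrot R=delta all differ -> CONFLICT
i=2: L=hotel R=hotel -> agree -> hotel
i=3: L=juliet, R=alpha=BASE -> take LEFT -> juliet
i=4: L=delta, R=bravo=BASE -> take LEFT -> delta
i=5: L=hotel=BASE, R=alpha -> take RIGHT -> alpha

Answer: charlie
<<<<<<< LEFT
foxtrot
=======
delta
>>>>>>> RIGHT
hotel
juliet
delta
alpha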